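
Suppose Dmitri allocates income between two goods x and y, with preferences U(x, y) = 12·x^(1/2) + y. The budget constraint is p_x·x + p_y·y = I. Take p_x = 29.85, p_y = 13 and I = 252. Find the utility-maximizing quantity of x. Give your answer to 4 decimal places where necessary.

x* = 6.8281

Set MRS = p_x/p_y: 6·x^(−1/2) = p_x/p_y.
Thus x* = (6·p_y/p_x)² — independent of I — with the rest of income spent on y.
Plugging in: x* = (6·13/29.85)² = 6.8281.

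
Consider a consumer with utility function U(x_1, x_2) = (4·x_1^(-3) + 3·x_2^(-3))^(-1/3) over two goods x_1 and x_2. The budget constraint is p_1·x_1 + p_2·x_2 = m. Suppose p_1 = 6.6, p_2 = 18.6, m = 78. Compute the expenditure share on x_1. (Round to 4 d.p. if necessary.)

share on x_1 = 0.3307

MU_x_1 ∝ 4·x_1^(-4), MU_x_2 ∝ 3·x_2^(-4), so MRS = (4/3)·(x_2/x_1)^(4) = p_1/p_2.
Hence x_2/x_1 = ((3/4)·p_1/p_2)^(1/(4)), i.e. raised to the 0.25 power.
With the ratio pinned down, the budget gives x_1* = m/(p_1 + p_2·(x_2/x_1)) and x_2* = (x_2/x_1)·x_1*.
Numerically x_2/x_1 = 0.718246, so x_1* = 78/(6.6 + 18.6·0.718246) = 3.9079 and x_2* = 0.718246·3.9079 = 2.8069.
Expenditure on x_1: 6.6·3.9079 = 25.7924; share = 0.3307.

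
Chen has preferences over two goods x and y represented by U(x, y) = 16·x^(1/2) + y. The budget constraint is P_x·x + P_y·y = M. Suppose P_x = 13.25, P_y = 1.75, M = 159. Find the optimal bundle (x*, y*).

x* = 1.1164, y* = 82.4043

Set MRS = P_x/P_y: 8·x^(−1/2) = P_x/P_y.
Solve: √x = 8·P_y/P_x, so x*(P_x,P_y) = (8·P_y/P_x)², and y* = (M − P_x·x*)/P_y.
Plugging in: x* = (8·1.75/13.25)² = 1.1164, y* = 82.4043.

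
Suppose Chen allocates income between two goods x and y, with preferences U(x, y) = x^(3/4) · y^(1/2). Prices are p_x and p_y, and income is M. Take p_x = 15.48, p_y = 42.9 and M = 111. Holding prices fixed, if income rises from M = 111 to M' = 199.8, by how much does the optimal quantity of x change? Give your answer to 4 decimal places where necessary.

Δx* = 3.4419

Demand: x*(p_x,p_y,M) = 0.6·M/p_x and y* = 0.4·M/p_y.
At p_x=15.48, p_y=42.9, M=111: x* = 0.6·111/15.48 = 4.3023.
At M' = 199.8: x* = 7.7442. Change: 7.7442 − 4.3023 = 3.4419.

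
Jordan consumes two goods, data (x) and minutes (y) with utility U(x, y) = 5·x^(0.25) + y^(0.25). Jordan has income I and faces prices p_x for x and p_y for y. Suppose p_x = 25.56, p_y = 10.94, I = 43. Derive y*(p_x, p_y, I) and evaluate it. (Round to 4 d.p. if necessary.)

y* = 0.5281

From the CES first-order condition, 5·(y/x)^(0.75) = p_x/p_y.
Hence y/x = ((1/5)·p_x/p_y)^(1/(0.75)), i.e. raised to the 4/3 power.
With the ratio pinned down, the budget gives x* = I/(p_x + p_y·(y/x)) and y* = (y/x)·x*.
Numerically y/x = 0.362603, so x* = 43/(25.56 + 10.94·0.362603) = 1.4563 and y* = 0.362603·1.4563 = 0.5281.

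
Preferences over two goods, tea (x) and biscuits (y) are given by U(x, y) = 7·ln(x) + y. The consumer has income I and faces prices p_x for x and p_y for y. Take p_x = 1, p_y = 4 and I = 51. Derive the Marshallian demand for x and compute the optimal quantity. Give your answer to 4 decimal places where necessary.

x* = 28

Set MRS = p_x/p_y: (7/x)/1 = p_x/p_y.
So x*(p_x,p_y) = 7·p_y/p_x, independent of income; and y* = (I − 7·p_y)/p_y.
At the given prices: x* = 7·4/1 = 28.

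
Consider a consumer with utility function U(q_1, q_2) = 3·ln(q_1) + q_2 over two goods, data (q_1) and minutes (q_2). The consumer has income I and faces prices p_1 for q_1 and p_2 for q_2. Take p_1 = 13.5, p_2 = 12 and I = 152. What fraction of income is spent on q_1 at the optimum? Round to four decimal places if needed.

share on q_1 = 0.2368

MU_q_1 = 3/q_1, MU_q_2 = 1. Tangency: 3/q_1 = p_1/p_2.
So q_1*(p_1,p_2) = 3·p_2/p_1, independent of income; and q_2* = (I − 3·p_2)/p_2.
At the given prices: q_1* = 3·12/13.5 = 2.6667, and q_2* = 9.6667.
Expenditure on q_1: 13.5·2.6667 = 36; share = 0.2368.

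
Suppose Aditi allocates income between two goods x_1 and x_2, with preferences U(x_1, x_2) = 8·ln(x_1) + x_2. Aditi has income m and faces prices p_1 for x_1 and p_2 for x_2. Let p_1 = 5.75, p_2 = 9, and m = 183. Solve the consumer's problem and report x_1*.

MU_x_1 = 8/x_1, MU_x_2 = 1. Tangency: 8/x_1 = p_1/p_2.
So x_1*(p_1,p_2) = 8·p_2/p_1, independent of income; and x_2* = (m − 8·p_2)/p_2.
At the given prices: x_1* = 8·9/5.75 = 12.5217.

x_1* = 12.5217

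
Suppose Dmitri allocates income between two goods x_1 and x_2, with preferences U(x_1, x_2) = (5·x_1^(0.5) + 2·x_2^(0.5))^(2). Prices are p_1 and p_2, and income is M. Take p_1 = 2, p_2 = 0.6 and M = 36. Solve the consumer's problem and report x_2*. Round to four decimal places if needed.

Numerically x_2/x_1 = 1.777778, so x_1* = 36/(2 + 0.6·1.777778) = 11.7391 and x_2* = 1.777778·11.7391 = 20.8696.

x_2* = 20.8696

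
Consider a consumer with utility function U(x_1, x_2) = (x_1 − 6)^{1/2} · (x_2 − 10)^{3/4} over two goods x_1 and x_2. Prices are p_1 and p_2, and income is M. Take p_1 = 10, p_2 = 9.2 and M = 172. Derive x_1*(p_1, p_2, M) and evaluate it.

Let x_1' = x_1−6, x_2' = x_2−10. MRS = (2/3)·x_2'/x_1' = p_1/p_2.
After buying the subsistence bundle (6, 10), a share 0.4 of the remaining income goes to x_1: x_1* = 6 + 0.4·(M − 6p_1 − 10p_2)/p_1.
Discretionary income = 172 − 6·10 − 10·9.2 = 20; x_1* = 6 + 0.4·20/10 = 6.8.

x_1* = 6.8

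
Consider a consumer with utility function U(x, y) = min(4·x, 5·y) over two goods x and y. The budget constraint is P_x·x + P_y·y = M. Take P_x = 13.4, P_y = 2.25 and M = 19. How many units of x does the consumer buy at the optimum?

With perfect complements, no substitution: consume in ratio x:y = 5:4.
Budget: P_x·x + P_y·(4/5)·x = M, so (5·P_x + 4·P_y)·x = 5·M.
Demand: x*(P_x,P_y,M) = 5·M/(5·P_x + 4·P_y), y* = 4·M/(5·P_x + 4·P_y).
Here 5·13.4 + 4·2.25 = 76, giving x* = 1.25.

x* = 1.25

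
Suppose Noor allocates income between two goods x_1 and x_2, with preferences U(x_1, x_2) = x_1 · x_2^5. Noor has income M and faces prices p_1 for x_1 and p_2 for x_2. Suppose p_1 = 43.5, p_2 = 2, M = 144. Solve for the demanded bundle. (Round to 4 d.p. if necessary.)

x_1* = 0.5517, x_2* = 60

Demand: x_1*(p_1,p_2,M) = 1/6·M/p_1 and x_2* = 5/6·M/p_2.
At p_1=43.5, p_2=2, M=144: x_1* = 1/6·144/43.5 = 0.5517, x_2* = 60.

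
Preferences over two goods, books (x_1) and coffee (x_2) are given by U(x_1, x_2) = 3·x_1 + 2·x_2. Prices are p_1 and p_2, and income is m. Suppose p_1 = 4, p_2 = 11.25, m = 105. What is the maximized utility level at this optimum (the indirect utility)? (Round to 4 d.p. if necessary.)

V = 78.75

Numerically: x_1* = 26.25, x_2* = 0.
Utility at the optimum: U(26.25, 0) = 78.75.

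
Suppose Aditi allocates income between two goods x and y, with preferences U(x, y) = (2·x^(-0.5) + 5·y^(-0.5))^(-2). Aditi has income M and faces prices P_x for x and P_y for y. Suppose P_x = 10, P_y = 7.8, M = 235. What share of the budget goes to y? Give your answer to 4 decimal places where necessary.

share on y = 0.629

MU_x ∝ 2·x^(-1.5), MU_y ∝ 5·y^(-1.5), so MRS = (2/5)·(y/x)^(1.5) = P_x/P_y.
Hence y/x = ((5/2)·P_x/P_y)^(1/(1.5)), i.e. raised to the 2/3 power.
Substitute y = (y/x)·x into the budget: x* = M/(P_x + P_y·(y/x)).
Numerically y/x = 2.173853, so x* = 235/(10 + 7.8·2.173853) = 8.7179 and y* = 2.173853·8.7179 = 18.9514.
Expenditure on y: 7.8·18.9514 = 147.8211; share = 0.629.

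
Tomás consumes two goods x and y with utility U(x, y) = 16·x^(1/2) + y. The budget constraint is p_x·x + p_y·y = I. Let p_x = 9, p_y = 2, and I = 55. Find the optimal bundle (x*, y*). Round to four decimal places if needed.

x* = 3.1605, y* = 13.2778

MU_x = 8/√x, MU_y = 1. Tangency: 8/√x = p_x/p_y.
Thus x* = (8·p_y/p_x)² — independent of I — with the rest of income spent on y.
Plugging in: x* = (8·2/9)² = 3.1605, y* = 13.2778.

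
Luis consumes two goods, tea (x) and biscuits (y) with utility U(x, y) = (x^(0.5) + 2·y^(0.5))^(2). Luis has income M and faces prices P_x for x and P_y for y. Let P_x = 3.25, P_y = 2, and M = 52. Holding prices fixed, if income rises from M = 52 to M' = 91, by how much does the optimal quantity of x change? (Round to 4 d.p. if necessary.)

Δx* = 1.6

MRS = MU_x/MU_y = (1/2)·(y/x)^(0.5). Set equal to P_x/P_y.
Hence y/x = (2·P_x/P_y)^(1/(0.5)), i.e. raised to the 2 power.
With the ratio pinned down, the budget gives x* = M/(P_x + P_y·(y/x)) and y* = (y/x)·x*.
Numerically y/x = 10.5625, so x* = 52/(3.25 + 2·10.5625) = 2.1333.
At M' = 91: x* = 3.7333. Change: 3.7333 − 2.1333 = 1.6.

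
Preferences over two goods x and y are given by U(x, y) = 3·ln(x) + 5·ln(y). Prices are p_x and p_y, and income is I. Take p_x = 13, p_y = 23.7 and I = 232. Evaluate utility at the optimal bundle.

At p_x=13, p_y=23.7, I=232: x* = 0.375·232/13 = 6.6923, y* = 6.1181.
Utility at the optimum: U(6.6923, 6.1181) = 14.7592.

V = 14.7592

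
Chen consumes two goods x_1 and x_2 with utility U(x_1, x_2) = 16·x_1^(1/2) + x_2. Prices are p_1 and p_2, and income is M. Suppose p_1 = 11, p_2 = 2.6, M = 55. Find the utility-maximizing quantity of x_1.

Plugging in: x_1* = (8·2.6/11)² = 3.5755.

x_1* = 3.5755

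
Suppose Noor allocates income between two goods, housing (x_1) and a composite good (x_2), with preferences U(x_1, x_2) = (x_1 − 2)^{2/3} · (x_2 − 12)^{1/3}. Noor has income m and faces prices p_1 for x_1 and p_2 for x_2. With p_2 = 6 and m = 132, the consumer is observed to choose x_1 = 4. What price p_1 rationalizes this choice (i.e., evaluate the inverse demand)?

Let x_1' = x_1−2, x_2' = x_2−12. MRS = 2·x_2'/x_1' = p_1/p_2.
After buying the subsistence bundle (2, 12), a share 2/3 of the remaining income goes to x_1: x_1* = 2 + 2/3·(m − 2p_1 − 12p_2)/p_1.
Set x_1* = 4 in the demand function and solve for p_1: p_1 = 12.

p_1 = 12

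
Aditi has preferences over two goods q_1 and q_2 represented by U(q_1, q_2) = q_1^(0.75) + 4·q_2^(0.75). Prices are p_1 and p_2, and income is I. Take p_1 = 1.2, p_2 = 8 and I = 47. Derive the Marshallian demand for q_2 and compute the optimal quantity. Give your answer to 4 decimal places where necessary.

From the CES first-order condition, (1/4)·(q_2/q_1)^(0.25) = p_1/p_2.
Solve for the ratio: q_2/q_1 = [4·p_1/p_2]^(4).
With the ratio pinned down, the budget gives q_1* = I/(p_1 + p_2·(q_2/q_1)) and q_2* = (q_2/q_1)·q_1*.
Numerically q_2/q_1 = 0.1296, so q_1* = 47/(1.2 + 8·0.1296) = 21.0122 and q_2* = 0.1296·21.0122 = 2.7232.

q_2* = 2.7232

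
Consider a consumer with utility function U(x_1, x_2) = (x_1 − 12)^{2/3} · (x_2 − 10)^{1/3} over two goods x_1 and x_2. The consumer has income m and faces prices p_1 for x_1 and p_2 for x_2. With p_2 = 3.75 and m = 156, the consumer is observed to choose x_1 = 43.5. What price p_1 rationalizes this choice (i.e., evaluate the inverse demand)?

p_1 = 2

MRS = 2·(x_2−10)/(x_1−12). Tangency with p_1/p_2 gives x_2−10 = (1/2)·(p_1/p_2)·(x_1−12).
After buying the subsistence bundle (12, 10), a share 2/3 of the remaining income goes to x_1: x_1* = 12 + 2/3·(m − 12p_1 − 10p_2)/p_1.
Set x_1* = 43.5 in the demand function and solve for p_1: p_1 = 2.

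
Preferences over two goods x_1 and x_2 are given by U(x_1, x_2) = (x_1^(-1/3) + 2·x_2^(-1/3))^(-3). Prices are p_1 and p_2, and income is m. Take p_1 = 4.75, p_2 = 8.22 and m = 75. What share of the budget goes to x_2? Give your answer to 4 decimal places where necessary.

MRS = MU_x_1/MU_x_2 = (1/2)·(x_2/x_1)^(4/3). Set equal to p_1/p_2.
Solve for the ratio: x_2/x_1 = [2·p_1/p_2]^(0.75).
With the ratio pinned down, the budget gives x_1* = m/(p_1 + p_2·(x_2/x_1)) and x_2* = (x_2/x_1)·x_1*.
Numerically x_2/x_1 = 1.114651, so x_1* = 75/(4.75 + 8.22·1.114651) = 5.3909 and x_2* = 1.114651·5.3909 = 6.0089.
Expenditure on x_2: 8.22·6.0089 = 49.3934; share = 0.6586.

share on x_2 = 0.6586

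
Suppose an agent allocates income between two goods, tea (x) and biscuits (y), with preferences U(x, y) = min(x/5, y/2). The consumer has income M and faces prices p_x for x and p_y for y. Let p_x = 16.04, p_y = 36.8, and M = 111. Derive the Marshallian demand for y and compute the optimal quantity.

y* = 1.4434

Leontief preferences: the optimum is at the kink where x/5 = y/2, i.e. y = (2/5)·x.
Budget: p_x·x + p_y·(2/5)·x = M, so (5·p_x + 2·p_y)·x = 5·M.
Demand: x*(p_x,p_y,M) = 5·M/(5·p_x + 2·p_y), y* = 2·M/(5·p_x + 2·p_y).
Here 5·16.04 + 2·36.8 = 153.8, giving y* = 1.4434.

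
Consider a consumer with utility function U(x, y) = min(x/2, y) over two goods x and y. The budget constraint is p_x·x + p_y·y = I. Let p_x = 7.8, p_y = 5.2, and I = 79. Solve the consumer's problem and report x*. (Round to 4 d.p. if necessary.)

Demand: x*(p_x,p_y,I) = 2·I/(2·p_x + p_y), y* = I/(2·p_x + p_y).
Here 2·7.8 + 5.2 = 20.8, giving x* = 7.5962.

x* = 7.5962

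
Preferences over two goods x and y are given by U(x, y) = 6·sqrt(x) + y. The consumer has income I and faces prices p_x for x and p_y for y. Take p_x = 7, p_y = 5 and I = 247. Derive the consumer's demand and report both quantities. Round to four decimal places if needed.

Set MRS = p_x/p_y: 3·x^(−1/2) = p_x/p_y.
Thus x* = (3·p_y/p_x)² — independent of I — with the rest of income spent on y.
Plugging in: x* = (3·5/7)² = 4.5918, y* = 42.9714.

x* = 4.5918, y* = 42.9714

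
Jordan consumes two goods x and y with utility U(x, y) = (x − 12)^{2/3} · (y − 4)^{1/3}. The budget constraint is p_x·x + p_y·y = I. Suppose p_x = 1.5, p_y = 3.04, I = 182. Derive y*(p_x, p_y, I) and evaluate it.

y* = 20.6491

Let x' = x−12, y' = y−4. MRS = 2·y'/x' = p_x/p_y.
After buying the subsistence bundle (12, 4), a share 2/3 of the remaining income goes to x: x* = 12 + 2/3·(I − 12p_x − 4p_y)/p_x.
Discretionary income = 182 − 12·1.5 − 4·3.04 = 151.84; y* = 4 + 1/3·151.84/3.04 = 20.6491.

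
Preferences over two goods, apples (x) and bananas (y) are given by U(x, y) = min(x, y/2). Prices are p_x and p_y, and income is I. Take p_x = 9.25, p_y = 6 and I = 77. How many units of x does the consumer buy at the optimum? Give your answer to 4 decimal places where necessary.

Leontief preferences: the optimum is at the kink where x/1 = y/2, i.e. y = 2·x.
Budget: p_x·x + p_y·2·x = I, so (p_x + 2·p_y)·x = I.
Demand: x*(p_x,p_y,I) = I/(p_x + 2·p_y), y* = 2·I/(p_x + 2·p_y).
Here 9.25 + 2·6 = 21.25, giving x* = 3.6235.

x* = 3.6235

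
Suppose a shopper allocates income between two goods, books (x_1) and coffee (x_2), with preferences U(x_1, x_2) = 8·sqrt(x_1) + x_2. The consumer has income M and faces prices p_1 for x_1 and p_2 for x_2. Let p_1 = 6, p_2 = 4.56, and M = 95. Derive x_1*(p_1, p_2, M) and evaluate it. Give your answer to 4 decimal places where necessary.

x_1* = 9.2416

Utility is quasi-linear in x_2; the FOC for x_1 is 4/√x_1 = p_1/p_2.
Solve: √x_1 = 4·p_2/p_1, so x_1*(p_1,p_2) = (4·p_2/p_1)², and x_2* = (M − p_1·x_1*)/p_2.
Plugging in: x_1* = (4·4.56/6)² = 9.2416.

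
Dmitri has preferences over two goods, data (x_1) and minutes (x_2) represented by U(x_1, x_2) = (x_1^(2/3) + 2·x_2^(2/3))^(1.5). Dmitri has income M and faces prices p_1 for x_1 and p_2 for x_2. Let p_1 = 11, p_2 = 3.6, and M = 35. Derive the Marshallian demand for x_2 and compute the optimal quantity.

Substitute x_2 = (x_2/x_1)·x_1 into the budget: x_1* = M/(p_1 + p_2·(x_2/x_1)).
Numerically x_2/x_1 = 228.223594, so x_1* = 35/(11 + 3.6·228.223594) = 0.042 and x_2* = 228.223594·0.042 = 9.5938.

x_2* = 9.5938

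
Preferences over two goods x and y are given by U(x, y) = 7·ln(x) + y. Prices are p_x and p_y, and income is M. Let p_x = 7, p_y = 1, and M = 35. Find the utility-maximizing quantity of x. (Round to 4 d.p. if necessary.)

x* = 1

MU_x = 7/x, MU_y = 1. Tangency: 7/x = p_x/p_y.
So x*(p_x,p_y) = 7·p_y/p_x, independent of income; and y* = (M − 7·p_y)/p_y.
At the given prices: x* = 7·1/7 = 1.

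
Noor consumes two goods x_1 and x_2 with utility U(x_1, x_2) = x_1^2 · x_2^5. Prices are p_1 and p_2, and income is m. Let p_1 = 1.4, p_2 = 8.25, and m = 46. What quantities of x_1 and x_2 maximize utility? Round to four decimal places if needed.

MU_x_1/MU_x_2 = (2·x_2)/(5·x_1); tangency sets this equal to p_1/p_2.
Rearranging, p_2·x_2 = (5/2)·p_1·x_1. Substituting into the budget gives p_1·x_1·(1 + (5/2)) = m.
Demand: x_1*(p_1,p_2,m) = 2/7·m/p_1 and x_2* = 5/7·m/p_2.
At p_1=1.4, p_2=8.25, m=46: x_1* = 2/7·46/1.4 = 9.3878, x_2* = 3.9827.

x_1* = 9.3878, x_2* = 3.9827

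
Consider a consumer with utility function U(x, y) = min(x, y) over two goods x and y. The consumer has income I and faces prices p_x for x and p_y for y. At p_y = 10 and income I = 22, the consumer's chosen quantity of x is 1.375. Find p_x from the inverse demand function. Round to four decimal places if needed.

Leontief preferences: the optimum is at the kink where x/1 = y/1, i.e. y = x.
Budget: p_x·x + p_y·x = I, so (p_x + p_y)·x = I.
Demand: x*(p_x,p_y,I) = I/(p_x + p_y), y* = I/(p_x + p_y).
Set x* = 1.375 in the demand function and solve for p_x: p_x = 6.

p_x = 6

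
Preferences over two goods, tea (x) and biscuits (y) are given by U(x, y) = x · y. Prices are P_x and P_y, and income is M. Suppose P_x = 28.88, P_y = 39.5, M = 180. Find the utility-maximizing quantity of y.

MU_x/MU_y = (y)/(x); tangency sets this equal to P_x/P_y.
Rearranging, P_y·y = P_x·x. Substituting into the budget gives P_x·x·(1 + 1) = M.
Demand: x*(P_x,P_y,M) = 0.5·M/P_x and y* = 0.5·M/P_y.
At P_x=28.88, P_y=39.5, M=180: y* = 0.5·180/39.5 = 2.2785.

y* = 2.2785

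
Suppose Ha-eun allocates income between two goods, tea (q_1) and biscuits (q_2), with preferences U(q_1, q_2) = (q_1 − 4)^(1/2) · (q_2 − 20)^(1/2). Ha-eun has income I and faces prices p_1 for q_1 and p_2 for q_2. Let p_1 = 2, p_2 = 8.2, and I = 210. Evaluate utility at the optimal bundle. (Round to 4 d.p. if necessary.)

MRS = (q_2−20)/(q_1−4). Tangency with p_1/p_2 gives q_2−20 = (p_1/p_2)·(q_1−4).
After buying the subsistence bundle (4, 20), a share 0.5 of the remaining income goes to q_1: q_1* = 4 + 0.5·(I − 4p_1 − 20p_2)/p_1.
Discretionary income = 210 − 4·2 − 20·8.2 = 38; q_1* = 4 + 0.5·38/2 = 13.5; q_2* = 20 + 0.5·38/8.2 = 22.3171.
Utility at the optimum: U(13.5, 22.3171) = 4.6917.

V = 4.6917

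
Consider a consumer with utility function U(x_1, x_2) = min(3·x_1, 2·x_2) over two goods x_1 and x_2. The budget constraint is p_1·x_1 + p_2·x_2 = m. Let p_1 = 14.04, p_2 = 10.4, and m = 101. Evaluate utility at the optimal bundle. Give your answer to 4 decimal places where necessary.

Leontief preferences: the optimum is at the kink where x_1/2 = x_2/3, i.e. x_2 = (3/2)·x_1.
Budget: p_1·x_1 + p_2·(3/2)·x_1 = m, so (2·p_1 + 3·p_2)·x_1 = 2·m.
Demand: x_1*(p_1,p_2,m) = 2·m/(2·p_1 + 3·p_2), x_2* = 3·m/(2·p_1 + 3·p_2).
Here 2·14.04 + 3·10.4 = 59.28, giving x_1* = 3.4076 and x_2* = 5.1113.
Utility at the optimum: U(3.4076, 5.1113) = 10.2227.

V = 10.2227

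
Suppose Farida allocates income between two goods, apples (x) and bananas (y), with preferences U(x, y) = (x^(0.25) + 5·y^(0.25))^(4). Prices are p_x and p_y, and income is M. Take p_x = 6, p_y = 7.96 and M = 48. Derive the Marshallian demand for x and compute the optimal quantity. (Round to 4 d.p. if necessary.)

x* = 0.9111

MRS = MU_x/MU_y = (1/5)·(y/x)^(0.75). Set equal to p_x/p_y.
Solve for the ratio: y/x = [5·p_x/p_y]^(4/3).
With the ratio pinned down, the budget gives x* = M/(p_x + p_y·(y/x)) and y* = (y/x)·x*.
Numerically y/x = 5.865129, so x* = 48/(6 + 7.96·5.865129) = 0.9111.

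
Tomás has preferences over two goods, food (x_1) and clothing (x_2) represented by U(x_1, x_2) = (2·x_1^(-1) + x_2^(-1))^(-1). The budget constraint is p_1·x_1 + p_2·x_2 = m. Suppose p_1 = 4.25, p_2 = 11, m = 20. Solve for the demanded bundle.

With the ratio pinned down, the budget gives x_1* = m/(p_1 + p_2·(x_2/x_1)) and x_2* = (x_2/x_1)·x_1*.
Numerically x_2/x_1 = 0.439525, so x_1* = 20/(4.25 + 11·0.439525) = 2.2015 and x_2* = 0.439525·2.2015 = 0.9676.

x_1* = 2.2015, x_2* = 0.9676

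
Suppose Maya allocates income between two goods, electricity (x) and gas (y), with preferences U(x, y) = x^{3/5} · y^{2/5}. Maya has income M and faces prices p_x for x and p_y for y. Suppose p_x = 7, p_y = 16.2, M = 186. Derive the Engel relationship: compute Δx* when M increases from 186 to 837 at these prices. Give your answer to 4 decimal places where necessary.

Tangency: MRS = (3/2)·y/x = p_x/p_y.
Rearranging, p_y·y = (2/3)·p_x·x. Substituting into the budget gives p_x·x·(1 + (2/3)) = M.
Demand: x*(p_x,p_y,M) = 0.6·M/p_x and y* = 0.4·M/p_y.
At p_x=7, p_y=16.2, M=186: x* = 0.6·186/7 = 15.9429.
At M' = 837: x* = 71.7429. Change: 71.7429 − 15.9429 = 55.8.

Δx* = 55.8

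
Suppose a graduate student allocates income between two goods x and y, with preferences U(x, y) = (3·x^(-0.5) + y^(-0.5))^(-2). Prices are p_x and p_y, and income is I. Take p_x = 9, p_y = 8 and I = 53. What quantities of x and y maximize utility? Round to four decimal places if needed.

x* = 4.0273, y* = 2.0943

MRS = MU_x/MU_y = 3·(y/x)^(1.5). Set equal to p_x/p_y.
Solve for the ratio: y/x = [(1/3)·p_x/p_y]^(2/3).
Substitute y = (y/x)·x into the budget: x* = I/(p_x + p_y·(y/x)).
Numerically y/x = 0.520021, so x* = 53/(9 + 8·0.520021) = 4.0273 and y* = 0.520021·4.0273 = 2.0943.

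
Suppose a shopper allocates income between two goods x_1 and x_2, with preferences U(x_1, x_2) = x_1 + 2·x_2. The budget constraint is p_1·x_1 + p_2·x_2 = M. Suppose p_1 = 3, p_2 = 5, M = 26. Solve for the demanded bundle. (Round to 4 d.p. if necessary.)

Linear utility — the consumer picks whichever good has higher MU/price: 1/3 = 0.3333 vs 2/5 = 0.4.
x_2 gives more utility per dollar, so spend all income on x_2: x_2* = M/p_2, x_1* = 0.
Numerically: x_1* = 0, x_2* = 5.2.

x_1* = 0, x_2* = 5.2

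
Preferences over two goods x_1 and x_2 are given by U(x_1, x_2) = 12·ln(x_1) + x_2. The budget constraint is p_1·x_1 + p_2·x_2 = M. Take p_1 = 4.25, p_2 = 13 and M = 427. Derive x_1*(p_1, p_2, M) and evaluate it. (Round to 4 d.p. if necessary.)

x_1* = 36.7059

Set MRS = p_1/p_2: (12/x_1)/1 = p_1/p_2.
So x_1*(p_1,p_2) = 12·p_2/p_1, independent of income; and x_2* = (M − 12·p_2)/p_2.
At the given prices: x_1* = 12·13/4.25 = 36.7059.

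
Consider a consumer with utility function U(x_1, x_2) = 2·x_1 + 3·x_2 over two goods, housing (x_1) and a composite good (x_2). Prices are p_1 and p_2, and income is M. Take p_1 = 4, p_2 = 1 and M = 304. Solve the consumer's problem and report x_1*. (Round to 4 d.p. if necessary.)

x_1* = 0

Perfect substitutes: compare marginal utility per dollar. 2/p_1 vs 3/p_2 → 0.5 vs 3.
x_2 gives more utility per dollar, so spend all income on x_2: x_2* = M/p_2, x_1* = 0.
Numerically: x_1* = 0, x_2* = 304.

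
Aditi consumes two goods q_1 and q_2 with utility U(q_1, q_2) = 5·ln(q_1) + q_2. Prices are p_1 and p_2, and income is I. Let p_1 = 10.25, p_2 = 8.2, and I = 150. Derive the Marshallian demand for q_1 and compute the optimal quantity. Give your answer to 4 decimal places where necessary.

q_1* = 4

MU_q_1 = 5/q_1, MU_q_2 = 1. Tangency: 5/q_1 = p_1/p_2.
So q_1*(p_1,p_2) = 5·p_2/p_1, independent of income; and q_2* = (I − 5·p_2)/p_2.
At the given prices: q_1* = 5·8.2/10.25 = 4.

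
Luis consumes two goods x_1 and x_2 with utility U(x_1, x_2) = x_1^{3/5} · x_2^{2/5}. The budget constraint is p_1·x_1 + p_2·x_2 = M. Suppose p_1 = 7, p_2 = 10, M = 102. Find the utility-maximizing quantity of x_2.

x_2* = 4.08

Tangency: MRS = (3/2)·x_2/x_1 = p_1/p_2.
Rearranging, p_2·x_2 = (2/3)·p_1·x_1. Substituting into the budget gives p_1·x_1·(1 + (2/3)) = M.
Demand: x_1*(p_1,p_2,M) = 0.6·M/p_1 and x_2* = 0.4·M/p_2.
At p_1=7, p_2=10, M=102: x_2* = 0.4·102/10 = 4.08.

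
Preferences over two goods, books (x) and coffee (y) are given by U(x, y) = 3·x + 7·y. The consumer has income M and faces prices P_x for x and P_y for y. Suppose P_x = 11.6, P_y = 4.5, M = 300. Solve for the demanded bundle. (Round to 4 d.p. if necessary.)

x* = 0, y* = 66.6667

y gives more utility per dollar, so spend all income on y: y* = M/P_y, x* = 0.
Numerically: x* = 0, y* = 66.6667.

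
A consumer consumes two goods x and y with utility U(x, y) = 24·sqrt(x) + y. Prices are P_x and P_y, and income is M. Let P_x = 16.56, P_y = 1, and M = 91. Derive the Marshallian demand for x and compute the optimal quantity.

x* = 0.5251

Set MRS = P_x/P_y: 12·x^(−1/2) = P_x/P_y.
Solve: √x = 12·P_y/P_x, so x*(P_x,P_y) = (12·P_y/P_x)², and y* = (M − P_x·x*)/P_y.
Plugging in: x* = (12·1/16.56)² = 0.5251.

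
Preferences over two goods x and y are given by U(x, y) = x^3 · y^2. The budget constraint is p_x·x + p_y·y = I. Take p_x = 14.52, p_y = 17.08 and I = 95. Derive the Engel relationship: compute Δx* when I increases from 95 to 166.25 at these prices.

Δx* = 2.9442

Demand: x*(p_x,p_y,I) = 0.6·I/p_x and y* = 0.4·I/p_y.
At p_x=14.52, p_y=17.08, I=95: x* = 0.6·95/14.52 = 3.9256.
At I' = 166.25: x* = 6.8698. Change: 6.8698 − 3.9256 = 2.9442.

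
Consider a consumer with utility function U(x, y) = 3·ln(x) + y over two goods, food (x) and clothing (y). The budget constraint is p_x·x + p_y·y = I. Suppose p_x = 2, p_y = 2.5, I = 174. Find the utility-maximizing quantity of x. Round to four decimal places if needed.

x* = 3.75

So x*(p_x,p_y) = 3·p_y/p_x, independent of income; and y* = (I − 3·p_y)/p_y.
At the given prices: x* = 3·2.5/2 = 3.75.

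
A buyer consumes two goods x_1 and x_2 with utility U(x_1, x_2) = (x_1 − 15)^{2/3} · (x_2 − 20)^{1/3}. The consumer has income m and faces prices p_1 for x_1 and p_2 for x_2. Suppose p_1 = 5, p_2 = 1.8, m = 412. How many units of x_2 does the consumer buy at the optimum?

x_2* = 75.7407

After buying the subsistence bundle (15, 20), a share 2/3 of the remaining income goes to x_1: x_1* = 15 + 2/3·(m − 15p_1 − 20p_2)/p_1.
Discretionary income = 412 − 15·5 − 20·1.8 = 301; x_2* = 20 + 1/3·301/1.8 = 75.7407.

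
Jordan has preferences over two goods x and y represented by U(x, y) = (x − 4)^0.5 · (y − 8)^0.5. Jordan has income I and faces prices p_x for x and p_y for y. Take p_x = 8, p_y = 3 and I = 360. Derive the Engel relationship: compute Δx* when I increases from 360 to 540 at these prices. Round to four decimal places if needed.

Δx* = 11.25

This is Cobb-Douglas in (x−4, y−8): tangency gives 0.5·p_y·(y−8) = 0.5·p_x·(x−4).
Substituting into the budget: x* = 4 + 0.5·(I − 4·p_x − 8·p_y)/p_x, and y* = 8 + 0.5·(…)/p_y.
Discretionary income = 360 − 4·8 − 8·3 = 304; x* = 4 + 0.5·304/8 = 23.
At I' = 540: x* = 34.25. Change: 34.25 − 23 = 11.25.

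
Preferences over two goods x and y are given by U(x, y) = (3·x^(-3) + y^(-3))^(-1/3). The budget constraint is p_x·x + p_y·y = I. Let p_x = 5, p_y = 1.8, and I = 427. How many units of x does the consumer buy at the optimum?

MU_x ∝ 3·x^(-4), MU_y ∝ y^(-4), so MRS = 3·(y/x)^(4) = p_x/p_y.
Hence y/x = ((1/3)·p_x/p_y)^(1/(4)), i.e. raised to the 0.25 power.
Substitute y = (y/x)·x into the budget: x* = I/(p_x + p_y·(y/x)).
Numerically y/x = 0.980944, so x* = 427/(5 + 1.8·0.980944) = 63.1125.

x* = 63.1125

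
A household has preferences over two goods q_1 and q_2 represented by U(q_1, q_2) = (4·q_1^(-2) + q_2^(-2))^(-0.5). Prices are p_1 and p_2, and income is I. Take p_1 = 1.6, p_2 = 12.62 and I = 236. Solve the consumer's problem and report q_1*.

q_1* = 42.1891

MRS = MU_q_1/MU_q_2 = 4·(q_2/q_1)^(3). Set equal to p_1/p_2.
Hence q_2/q_1 = ((1/4)·p_1/p_2)^(1/(3)), i.e. raised to the 1/3 power.
With the ratio pinned down, the budget gives q_1* = I/(p_1 + p_2·(q_2/q_1)) and q_2* = (q_2/q_1)·q_1*.
Numerically q_2/q_1 = 0.316471, so q_1* = 236/(1.6 + 12.62·0.316471) = 42.1891.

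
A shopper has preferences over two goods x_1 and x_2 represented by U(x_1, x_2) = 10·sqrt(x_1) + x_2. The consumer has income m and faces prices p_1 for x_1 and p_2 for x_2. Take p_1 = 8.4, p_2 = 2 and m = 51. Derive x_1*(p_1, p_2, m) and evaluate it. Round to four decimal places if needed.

x_1* = 1.4172

MU_x_1 = 5/√x_1, MU_x_2 = 1. Tangency: 5/√x_1 = p_1/p_2.
Thus x_1* = (5·p_2/p_1)² — independent of m — with the rest of income spent on x_2.
Plugging in: x_1* = (5·2/8.4)² = 1.4172.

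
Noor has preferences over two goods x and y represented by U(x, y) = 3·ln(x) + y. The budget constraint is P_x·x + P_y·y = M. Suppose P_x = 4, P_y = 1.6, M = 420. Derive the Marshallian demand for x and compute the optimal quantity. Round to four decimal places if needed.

Set MRS = P_x/P_y: (3/x)/1 = P_x/P_y.
So x*(P_x,P_y) = 3·P_y/P_x, independent of income; and y* = (M − 3·P_y)/P_y.
At the given prices: x* = 3·1.6/4 = 1.2.

x* = 1.2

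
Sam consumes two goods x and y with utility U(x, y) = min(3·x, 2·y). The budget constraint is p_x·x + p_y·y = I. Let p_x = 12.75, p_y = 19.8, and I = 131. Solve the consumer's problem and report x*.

x* = 3.086

With perfect complements, no substitution: consume in ratio x:y = 2:3.
Budget: p_x·x + p_y·(3/2)·x = I, so (2·p_x + 3·p_y)·x = 2·I.
Demand: x*(p_x,p_y,I) = 2·I/(2·p_x + 3·p_y), y* = 3·I/(2·p_x + 3·p_y).
Here 2·12.75 + 3·19.8 = 84.9, giving x* = 3.086.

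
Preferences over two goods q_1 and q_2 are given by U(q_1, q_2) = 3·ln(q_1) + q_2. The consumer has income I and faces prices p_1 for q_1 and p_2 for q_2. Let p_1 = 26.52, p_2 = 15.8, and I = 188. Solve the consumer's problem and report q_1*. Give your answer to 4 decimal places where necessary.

Set MRS = p_1/p_2: (3/q_1)/1 = p_1/p_2.
So q_1*(p_1,p_2) = 3·p_2/p_1, independent of income; and q_2* = (I − 3·p_2)/p_2.
At the given prices: q_1* = 3·15.8/26.52 = 1.7873.

q_1* = 1.7873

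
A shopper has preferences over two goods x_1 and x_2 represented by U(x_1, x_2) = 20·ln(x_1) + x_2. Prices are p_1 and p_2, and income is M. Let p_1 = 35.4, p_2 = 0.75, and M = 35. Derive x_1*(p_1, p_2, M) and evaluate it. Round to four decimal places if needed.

MU_x_1 = 20/x_1, MU_x_2 = 1. Tangency: 20/x_1 = p_1/p_2.
So x_1*(p_1,p_2) = 20·p_2/p_1, independent of income; and x_2* = (M − 20·p_2)/p_2.
At the given prices: x_1* = 20·0.75/35.4 = 0.4237.

x_1* = 0.4237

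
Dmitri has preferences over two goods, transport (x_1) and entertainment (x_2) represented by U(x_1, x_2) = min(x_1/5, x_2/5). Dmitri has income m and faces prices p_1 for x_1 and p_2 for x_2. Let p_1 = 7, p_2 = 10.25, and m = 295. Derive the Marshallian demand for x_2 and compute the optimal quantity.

Leontief preferences: the optimum is at the kink where x_1/5 = x_2/5, i.e. x_2 = x_1.
Budget: p_1·x_1 + p_2·x_1 = m, so (5·p_1 + 5·p_2)·x_1 = 5·m.
Demand: x_1*(p_1,p_2,m) = 5·m/(5·p_1 + 5·p_2), x_2* = 5·m/(5·p_1 + 5·p_2).
Here 5·7 + 5·10.25 = 86.25, giving x_2* = 17.1014.

x_2* = 17.1014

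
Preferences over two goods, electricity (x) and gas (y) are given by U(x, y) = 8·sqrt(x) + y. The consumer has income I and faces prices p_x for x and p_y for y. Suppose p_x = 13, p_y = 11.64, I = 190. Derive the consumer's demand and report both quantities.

MU_x = 4/√x, MU_y = 1. Tangency: 4/√x = p_x/p_y.
Solve: √x = 4·p_y/p_x, so x*(p_x,p_y) = (4·p_y/p_x)², and y* = (I − p_x·x*)/p_y.
Plugging in: x* = (4·11.64/13)² = 12.8274, y* = 1.9969.

x* = 12.8274, y* = 1.9969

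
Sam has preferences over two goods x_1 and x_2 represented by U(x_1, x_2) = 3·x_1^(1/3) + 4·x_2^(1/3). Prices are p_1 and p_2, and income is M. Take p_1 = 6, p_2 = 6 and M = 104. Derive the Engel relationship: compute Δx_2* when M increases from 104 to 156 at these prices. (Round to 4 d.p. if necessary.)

Δx_2* = 5.2541

MU_x_1 ∝ 3·x_1^(-2/3), MU_x_2 ∝ 4·x_2^(-2/3), so MRS = (3/4)·(x_2/x_1)^(2/3) = p_1/p_2.
Hence x_2/x_1 = ((4/3)·p_1/p_2)^(1/(2/3)), i.e. raised to the 1.5 power.
With the ratio pinned down, the budget gives x_1* = M/(p_1 + p_2·(x_2/x_1)) and x_2* = (x_2/x_1)·x_1*.
Numerically x_2/x_1 = 1.539601, so x_1* = 104/(6 + 6·1.539601) = 6.8252 and x_2* = 1.539601·6.8252 = 10.5081.
At M' = 156: x_2* = 15.7622. Change: 15.7622 − 10.5081 = 5.2541.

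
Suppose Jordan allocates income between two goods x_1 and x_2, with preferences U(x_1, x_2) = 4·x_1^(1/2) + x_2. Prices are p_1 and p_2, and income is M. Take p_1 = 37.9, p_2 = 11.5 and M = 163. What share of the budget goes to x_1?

share on x_1 = 0.0856

Set MRS = p_1/p_2: 2·x_1^(−1/2) = p_1/p_2.
Thus x_1* = (2·p_2/p_1)² — independent of M — with the rest of income spent on x_2.
Plugging in: x_1* = (2·11.5/37.9)² = 0.3683, x_2* = 12.9602.
Expenditure on x_1: 37.9·0.3683 = 13.9578; share = 0.0856.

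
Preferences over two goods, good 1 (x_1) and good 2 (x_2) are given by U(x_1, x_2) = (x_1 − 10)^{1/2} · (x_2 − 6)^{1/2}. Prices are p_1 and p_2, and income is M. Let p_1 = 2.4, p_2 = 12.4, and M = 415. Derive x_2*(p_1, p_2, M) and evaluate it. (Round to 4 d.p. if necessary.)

Let x_1' = x_1−10, x_2' = x_2−6. MRS = x_2'/x_1' = p_1/p_2.
After buying the subsistence bundle (10, 6), a share 0.5 of the remaining income goes to x_1: x_1* = 10 + 0.5·(M − 10p_1 − 6p_2)/p_1.
Discretionary income = 415 − 10·2.4 − 6·12.4 = 316.6; x_2* = 6 + 0.5·316.6/12.4 = 18.7661.

x_2* = 18.7661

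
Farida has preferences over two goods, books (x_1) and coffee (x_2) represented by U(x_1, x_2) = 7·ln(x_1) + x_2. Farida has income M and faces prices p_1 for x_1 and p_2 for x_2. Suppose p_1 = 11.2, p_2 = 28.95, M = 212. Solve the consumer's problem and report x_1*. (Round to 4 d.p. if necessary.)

x_1* = 18.0938

MU_x_1 = 7/x_1, MU_x_2 = 1. Tangency: 7/x_1 = p_1/p_2.
So x_1*(p_1,p_2) = 7·p_2/p_1, independent of income; and x_2* = (M − 7·p_2)/p_2.
At the given prices: x_1* = 7·28.95/11.2 = 18.0938.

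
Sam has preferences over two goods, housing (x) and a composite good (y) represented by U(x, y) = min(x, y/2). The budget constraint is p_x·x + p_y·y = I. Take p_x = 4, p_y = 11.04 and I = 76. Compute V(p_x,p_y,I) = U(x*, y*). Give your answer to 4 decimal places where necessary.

Leontief preferences: the optimum is at the kink where x/1 = y/2, i.e. y = 2·x.
Budget: p_x·x + p_y·2·x = I, so (p_x + 2·p_y)·x = I.
Demand: x*(p_x,p_y,I) = I/(p_x + 2·p_y), y* = 2·I/(p_x + 2·p_y).
Here 4 + 2·11.04 = 26.08, giving x* = 2.9141 and y* = 5.8282.
Utility at the optimum: U(2.9141, 5.8282) = 2.9141.

V = 2.9141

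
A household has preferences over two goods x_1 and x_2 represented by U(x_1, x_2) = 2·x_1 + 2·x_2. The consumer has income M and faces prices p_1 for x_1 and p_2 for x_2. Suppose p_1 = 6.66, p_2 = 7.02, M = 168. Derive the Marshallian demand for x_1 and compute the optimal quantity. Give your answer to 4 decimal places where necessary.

Perfect substitutes: compare marginal utility per dollar. 2/p_1 vs 2/p_2 → 0.3003 vs 0.2849.
x_1 gives more utility per dollar, so spend all income on x_1: x_1* = M/p_1, x_2* = 0.
Numerically: x_1* = 25.2252, x_2* = 0.

x_1* = 25.2252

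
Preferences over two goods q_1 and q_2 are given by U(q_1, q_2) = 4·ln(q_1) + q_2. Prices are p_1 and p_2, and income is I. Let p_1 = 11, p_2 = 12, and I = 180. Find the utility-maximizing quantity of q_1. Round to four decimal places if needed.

q_1* = 4.3636

At the given prices: q_1* = 4·12/11 = 4.3636.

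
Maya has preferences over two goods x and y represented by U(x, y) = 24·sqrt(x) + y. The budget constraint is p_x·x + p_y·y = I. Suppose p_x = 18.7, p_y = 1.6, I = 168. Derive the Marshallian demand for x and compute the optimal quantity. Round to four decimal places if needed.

Utility is quasi-linear in y; the FOC for x is 12/√x = p_x/p_y.
Thus x* = (12·p_y/p_x)² — independent of I — with the rest of income spent on y.
Plugging in: x* = (12·1.6/18.7)² = 1.0542.

x* = 1.0542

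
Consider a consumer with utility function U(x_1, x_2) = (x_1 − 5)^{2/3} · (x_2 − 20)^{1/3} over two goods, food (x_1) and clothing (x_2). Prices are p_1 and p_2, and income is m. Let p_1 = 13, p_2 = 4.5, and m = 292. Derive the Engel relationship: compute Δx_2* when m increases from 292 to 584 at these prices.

Δx_2* = 21.6296

Discretionary income = 292 − 5·13 − 20·4.5 = 137; x_2* = 20 + 1/3·137/4.5 = 30.1481.
At m' = 584: x_2* = 51.7778. Change: 51.7778 − 30.1481 = 21.6296.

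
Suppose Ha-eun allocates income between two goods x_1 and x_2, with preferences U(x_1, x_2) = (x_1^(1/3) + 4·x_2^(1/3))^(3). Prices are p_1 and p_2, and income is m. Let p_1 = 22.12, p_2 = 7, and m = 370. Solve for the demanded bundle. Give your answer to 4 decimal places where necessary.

x_1* = 1.0989, x_2* = 49.3845

From the CES first-order condition, (1/4)·(x_2/x_1)^(2/3) = p_1/p_2.
Solve for the ratio: x_2/x_1 = [4·p_1/p_2]^(1.5).
Substitute x_2 = (x_2/x_1)·x_1 into the budget: x_1* = m/(p_1 + p_2·(x_2/x_1)).
Numerically x_2/x_1 = 44.938711, so x_1* = 370/(22.12 + 7·44.938711) = 1.0989 and x_2* = 44.938711·1.0989 = 49.3845.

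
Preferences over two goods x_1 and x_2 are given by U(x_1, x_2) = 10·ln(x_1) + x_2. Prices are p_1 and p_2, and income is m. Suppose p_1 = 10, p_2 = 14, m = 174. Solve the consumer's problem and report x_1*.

x_1* = 14

So x_1*(p_1,p_2) = 10·p_2/p_1, independent of income; and x_2* = (m − 10·p_2)/p_2.
At the given prices: x_1* = 10·14/10 = 14.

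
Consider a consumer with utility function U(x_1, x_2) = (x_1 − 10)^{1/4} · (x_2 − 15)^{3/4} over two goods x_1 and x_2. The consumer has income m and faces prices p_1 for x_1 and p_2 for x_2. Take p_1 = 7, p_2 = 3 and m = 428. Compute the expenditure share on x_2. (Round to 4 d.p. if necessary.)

Substituting into the budget: x_1* = 10 + 0.25·(m − 10·p_1 − 15·p_2)/p_1, and x_2* = 15 + 0.75·(…)/p_2.
Discretionary income = 428 − 10·7 − 15·3 = 313; x_1* = 10 + 0.25·313/7 = 21.1786; x_2* = 15 + 0.75·313/3 = 93.25.
Expenditure on x_2: 3·93.25 = 279.75; share = 0.6536.

share on x_2 = 0.6536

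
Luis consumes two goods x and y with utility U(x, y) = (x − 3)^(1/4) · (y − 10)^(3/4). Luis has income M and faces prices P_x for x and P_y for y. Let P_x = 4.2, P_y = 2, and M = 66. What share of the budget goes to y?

MRS = (1/3)·(y−10)/(x−3). Tangency with P_x/P_y gives y−10 = 3·(P_x/P_y)·(x−3).
Substituting into the budget: x* = 3 + 0.25·(M − 3·P_x − 10·P_y)/P_x, and y* = 10 + 0.75·(…)/P_y.
Discretionary income = 66 − 3·4.2 − 10·2 = 33.4; x* = 3 + 0.25·33.4/4.2 = 4.9881; y* = 10 + 0.75·33.4/2 = 22.525.
Expenditure on y: 2·22.525 = 45.05; share = 0.6826.

share on y = 0.6826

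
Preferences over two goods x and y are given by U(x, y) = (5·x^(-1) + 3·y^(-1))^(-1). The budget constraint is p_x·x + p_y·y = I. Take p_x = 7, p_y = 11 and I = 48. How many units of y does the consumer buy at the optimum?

y* = 2.1497

From the CES first-order condition, (5/3)·(y/x)^(2) = p_x/p_y.
Solve for the ratio: y/x = [(3/5)·p_x/p_y]^(0.5).
Substitute y = (y/x)·x into the budget: x* = I/(p_x + p_y·(y/x)).
Numerically y/x = 0.617914, so x* = 48/(7 + 11·0.617914) = 3.479 and y* = 0.617914·3.479 = 2.1497.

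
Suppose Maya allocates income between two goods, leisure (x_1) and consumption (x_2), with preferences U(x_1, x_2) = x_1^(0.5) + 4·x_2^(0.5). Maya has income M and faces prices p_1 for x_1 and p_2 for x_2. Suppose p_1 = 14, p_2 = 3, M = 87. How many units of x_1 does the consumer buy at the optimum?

MRS = MU_x_1/MU_x_2 = (1/4)·(x_2/x_1)^(0.5). Set equal to p_1/p_2.
Hence x_2/x_1 = (4·p_1/p_2)^(1/(0.5)), i.e. raised to the 2 power.
Substitute x_2 = (x_2/x_1)·x_1 into the budget: x_1* = M/(p_1 + p_2·(x_2/x_1)).
Numerically x_2/x_1 = 348.444444, so x_1* = 87/(14 + 3·348.444444) = 0.0821.

x_1* = 0.0821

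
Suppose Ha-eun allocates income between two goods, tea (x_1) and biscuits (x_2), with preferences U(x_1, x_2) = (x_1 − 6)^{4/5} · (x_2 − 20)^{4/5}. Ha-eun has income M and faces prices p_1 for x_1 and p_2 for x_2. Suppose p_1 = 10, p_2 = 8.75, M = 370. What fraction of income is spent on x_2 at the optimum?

share on x_2 = 0.6554

This is Cobb-Douglas in (x_1−6, x_2−20): tangency gives 0.8·p_2·(x_2−20) = 0.8·p_1·(x_1−6).
After buying the subsistence bundle (6, 20), a share 0.5 of the remaining income goes to x_1: x_1* = 6 + 0.5·(M − 6p_1 − 20p_2)/p_1.
Discretionary income = 370 − 6·10 − 20·8.75 = 135; x_1* = 6 + 0.5·135/10 = 12.75; x_2* = 20 + 0.5·135/8.75 = 27.7143.
Expenditure on x_2: 8.75·27.7143 = 242.5; share = 0.6554.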